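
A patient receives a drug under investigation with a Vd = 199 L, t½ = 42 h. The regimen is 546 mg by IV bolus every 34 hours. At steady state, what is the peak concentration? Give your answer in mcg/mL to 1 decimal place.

6.4 mcg/mL

τ/t½ = 34/42 ≈ 0.80952, so fraction remaining f = (1/2)^(34/42) ≈ 0.5706.
Accumulation ratio R = 1/(1 − f) ≈ 1/0.4294 ≈ 2.3288.
Each bolus raises the concentration by D/Vd = 546/199 ≈ 2.744 mcg/mL.
Steady-state peak Cmax,ss = C₀·R ≈ 2.744 × 2.3288 ≈ 6.390 mcg/mL.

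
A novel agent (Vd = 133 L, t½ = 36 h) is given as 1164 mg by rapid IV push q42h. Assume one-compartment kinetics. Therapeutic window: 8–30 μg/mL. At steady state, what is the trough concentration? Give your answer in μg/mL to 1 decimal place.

Over one 42-h interval, 42/36 ≈ 1.1667 half-lives elapse, leaving f ≈ 0.4454 of each dose.
At steady state, accumulation factor R = 1/(1 − e^(−kτ)) ≈ 1.8031.
Single-dose peak C₀ = D/Vd = 1164/133 ≈ 8.752 μg/mL.
Steady-state peak Cmax,ss = C₀·R ≈ 8.752 × 1.8031 ≈ 15.781 μg/mL.
Steady-state trough Cmin,ss = Cmax,ss·f ≈ 15.781 × 0.4454 ≈ 7.029 μg/mL.
Trough 7.0 μg/mL vs MEC 8 μg/mL: subtherapeutic.

7.0 μg/mL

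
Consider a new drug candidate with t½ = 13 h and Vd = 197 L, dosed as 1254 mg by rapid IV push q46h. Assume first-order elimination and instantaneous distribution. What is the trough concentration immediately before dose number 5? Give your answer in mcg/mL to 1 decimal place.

f = (1/2)^(τ/t½) = (1/2)^(46/13) ≈ 0.0861.
C₀ = D/Vd = 1254/197 ≈ 6.365 mcg/mL.
Before the 5th dose, 4 doses have been given. Superposition: Cmin = C₀·(f + f² + … + f^4).
≈ 6.365 × (0.0861 + 0.0074 + 0.0006 + 0.0001) ≈ 6.365 × 0.0942 ≈ 0.600 mcg/mL.

0.6 mcg/mL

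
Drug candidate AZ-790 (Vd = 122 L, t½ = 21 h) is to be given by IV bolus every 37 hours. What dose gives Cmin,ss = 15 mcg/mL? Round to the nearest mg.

4376 mg

τ/t½ = 37/21 ≈ 1.7619, so f = (1/2)^(37/21) ≈ 0.294859.
Cmin,ss = (D/Vd)·f/(1−f), so D = Cmin,ss·Vd·(1−f)/f.
D = 15 × 122 × (1−f)/f ≈ 15 × 122 × 2.39145 ≈ 4376.35 mg.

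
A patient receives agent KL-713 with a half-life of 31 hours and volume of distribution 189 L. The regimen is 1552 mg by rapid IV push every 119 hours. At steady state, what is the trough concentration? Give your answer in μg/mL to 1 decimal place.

τ/t½ = 119/31 ≈ 3.8387, so fraction remaining f = (1/2)^(119/31) ≈ 0.0699.
Each bolus raises the concentration by D/Vd = 1552/189 ≈ 8.212 μg/mL.
Steady-state trough Cmin,ss = C₀·f/(1−f) ≈ 8.212 × 0.0699/0.9301 ≈ 0.617 μg/mL.

0.6 μg/mL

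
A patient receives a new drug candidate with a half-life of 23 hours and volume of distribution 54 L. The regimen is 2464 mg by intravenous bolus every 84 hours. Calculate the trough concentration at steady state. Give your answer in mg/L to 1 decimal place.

τ/t½ = 84/23 ≈ 3.6522, so fraction remaining f = (1/2)^(84/23) ≈ 0.0795.
Accumulation ratio R = 1/(1 − f) ≈ 1/0.9205 ≈ 1.0864.
Each bolus raises the concentration by D/Vd = 2464/54 ≈ 45.630 mg/L.
Cmax,ss = C₀/(1 − f) ≈ 45.630/0.9205 ≈ 49.571 mg/L.
One interval later, Cmin,ss = Cmax,ss·e^(−kτ) ≈ 49.571 × 0.0795 ≈ 3.941 mg/L.

3.9 mg/L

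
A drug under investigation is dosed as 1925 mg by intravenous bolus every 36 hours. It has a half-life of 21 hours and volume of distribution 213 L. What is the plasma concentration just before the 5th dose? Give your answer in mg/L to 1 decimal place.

3.9 mg/L

f = (1/2)^(τ/t½) = (1/2)^(36/21) ≈ 0.3048.
C₀ = D/Vd = 1925/213 ≈ 9.038 mg/L.
Before the 5th dose, 4 doses have been given. Superposition: Cmin = C₀·(f + f² + … + f^4).
≈ 9.038 × (0.3048 + 0.0929 + 0.0283 + 0.0086) ≈ 9.038 × 0.4346 ≈ 3.928 mg/L.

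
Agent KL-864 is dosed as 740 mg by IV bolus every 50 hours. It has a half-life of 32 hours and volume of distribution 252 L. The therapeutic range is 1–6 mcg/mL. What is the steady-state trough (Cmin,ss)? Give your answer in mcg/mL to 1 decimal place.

1.5 mcg/mL

Over one 50-h interval, 50/32 ≈ 1.5625 half-lives elapse, leaving f ≈ 0.3386 of each dose.
Accumulation ratio R = 1/(1 − f) ≈ 1/0.6614 ≈ 1.5119.
Each bolus raises the concentration by D/Vd = 740/252 ≈ 2.937 mcg/mL.
Steady-state peak Cmax,ss = C₀·R ≈ 2.937 × 1.5119 ≈ 4.440 mcg/mL.
One interval later, Cmin,ss = Cmax,ss·e^(−kτ) ≈ 4.440 × 0.3386 ≈ 1.503 mcg/mL.
Trough 1.5 mcg/mL vs MEC 1 mcg/mL: adequate.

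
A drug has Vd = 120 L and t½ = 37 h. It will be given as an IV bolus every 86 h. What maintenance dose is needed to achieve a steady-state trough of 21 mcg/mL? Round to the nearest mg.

τ/t½ = 86/37 ≈ 2.3243, so f = (1/2)^(86/37) ≈ 0.199668.
Cmin,ss = (D/Vd)·f/(1−f), so D = Cmin,ss·Vd·(1−f)/f.
D = 21 × 120 × (1−f)/f ≈ 21 × 120 × 4.00831 ≈ 10100.94 mg.

10101 mg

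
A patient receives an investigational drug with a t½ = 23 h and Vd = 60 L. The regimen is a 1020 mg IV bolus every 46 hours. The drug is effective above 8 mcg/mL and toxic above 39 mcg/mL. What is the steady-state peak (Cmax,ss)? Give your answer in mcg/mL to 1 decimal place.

The dosing interval is 2 half-lives, so f = 2^(−2) = 0.25.
At steady state, R = 1/(1 − 0.25) = 4/3.
Single-dose peak C₀ = D/Vd = 1020/60 = 17 mcg/mL.
Steady-state peak Cmax,ss = C₀·R = 17 × 4/3 ≈ 22.667 mcg/mL.
Peak 22.7 mcg/mL vs MTC 39 mcg/mL: below toxic threshold.

22.7 mcg/mL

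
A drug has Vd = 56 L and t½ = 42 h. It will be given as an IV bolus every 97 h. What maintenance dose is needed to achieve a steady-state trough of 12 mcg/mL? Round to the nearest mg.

τ/t½ = 97/42 ≈ 2.3095, so f = (1/2)^(97/42) ≈ 0.201727.
Cmin,ss = (D/Vd)·f/(1−f), so D = Cmin,ss·Vd·(1−f)/f.
D = 12 × 56 × (1−f)/f ≈ 12 × 56 × 3.95719 ≈ 2659.23 mg.

2659 mg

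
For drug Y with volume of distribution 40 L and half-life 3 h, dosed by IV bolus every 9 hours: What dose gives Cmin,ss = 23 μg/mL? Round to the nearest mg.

6440 mg

τ/t½ = 9/3 ≈ 3, so f = (1/2)^(9/3) ≈ 0.125000.
Cmin,ss = (D/Vd)·f/(1−f), so D = Cmin,ss·Vd·(1−f)/f.
D = 23 × 40 × (1−f)/f ≈ 23 × 40 × 7.00000 ≈ 6440.00 mg.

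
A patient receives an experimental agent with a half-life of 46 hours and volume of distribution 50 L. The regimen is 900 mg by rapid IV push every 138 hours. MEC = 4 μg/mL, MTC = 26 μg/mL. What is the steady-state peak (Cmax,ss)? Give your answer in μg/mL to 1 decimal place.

20.6 μg/mL

The dosing interval is 3 half-lives, so f = 2^(−3) = 0.125.
At steady state, R = 1/(1 − 0.125) = 8/7.
Single-dose peak C₀ = D/Vd = 900/50 = 18 μg/mL.
Steady-state peak Cmax,ss = C₀·R = 18 × 8/7 ≈ 20.571 μg/mL.
Peak 20.6 μg/mL vs MTC 26 μg/mL: below toxic threshold.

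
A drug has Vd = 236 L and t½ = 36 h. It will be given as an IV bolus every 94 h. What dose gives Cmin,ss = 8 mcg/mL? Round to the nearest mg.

9647 mg

τ/t½ = 94/36 ≈ 2.6111, so f = (1/2)^(94/36) ≈ 0.163673.
Cmin,ss = (D/Vd)·f/(1−f), so D = Cmin,ss·Vd·(1−f)/f.
D = 8 × 236 × (1−f)/f ≈ 8 × 236 × 5.10974 ≈ 9647.19 mg.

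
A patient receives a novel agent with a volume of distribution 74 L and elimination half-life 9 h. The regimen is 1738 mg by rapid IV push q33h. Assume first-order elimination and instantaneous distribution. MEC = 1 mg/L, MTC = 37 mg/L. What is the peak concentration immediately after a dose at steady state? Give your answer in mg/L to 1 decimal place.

25.5 mg/L

Over one 33-h interval, 33/9 ≈ 3.6667 half-lives elapse, leaving f ≈ 0.0787 of each dose.
Accumulation ratio R = 1/(1 − f) ≈ 1/0.9213 ≈ 1.0854.
Each bolus raises the concentration by D/Vd = 1738/74 ≈ 23.486 mg/L.
Steady-state peak Cmax,ss = C₀·R ≈ 23.486 × 1.0854 ≈ 25.492 mg/L.
Peak 25.5 mg/L vs MTC 37 mg/L: below toxic threshold.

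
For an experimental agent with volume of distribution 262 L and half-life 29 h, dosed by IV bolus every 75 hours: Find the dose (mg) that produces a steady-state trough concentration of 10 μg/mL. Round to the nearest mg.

13114 mg

τ/t½ = 75/29 ≈ 2.5862, so f = (1/2)^(75/29) ≈ 0.166523.
Cmin,ss = (D/Vd)·f/(1−f), so D = Cmin,ss·Vd·(1−f)/f.
D = 10 × 262 × (1−f)/f ≈ 10 × 262 × 5.00518 ≈ 13113.57 mg.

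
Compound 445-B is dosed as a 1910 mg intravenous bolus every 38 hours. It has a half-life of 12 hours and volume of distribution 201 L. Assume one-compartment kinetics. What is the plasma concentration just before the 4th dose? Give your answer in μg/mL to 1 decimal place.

1.2 μg/mL

f = (1/2)^(τ/t½) = (1/2)^(38/12) ≈ 0.1114.
C₀ = D/Vd = 1910/201 ≈ 9.502 μg/mL.
Before the 4th dose, 3 doses have been given. Superposition: Cmin = C₀·(f + f² + … + f^3).
≈ 9.502 × (0.1114 + 0.0124 + 0.0014) ≈ 9.502 × 0.1252 ≈ 1.190 μg/mL.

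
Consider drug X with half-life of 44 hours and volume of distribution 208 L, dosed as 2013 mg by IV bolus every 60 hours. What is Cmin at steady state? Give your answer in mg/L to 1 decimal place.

Over one 60-h interval, 60/44 ≈ 1.3636 half-lives elapse, leaving f ≈ 0.3886 of each dose.
At steady state, accumulation factor R = 1/(1 − e^(−kτ)) ≈ 1.6356.
Each bolus raises the concentration by D/Vd = 2013/208 ≈ 9.678 mg/L.
Cmax,ss = C₀/(1 − f) ≈ 9.678/0.6114 ≈ 15.829 mg/L.
One interval later, Cmin,ss = Cmax,ss·e^(−kτ) ≈ 15.829 × 0.3886 ≈ 6.151 mg/L.

6.2 mg/L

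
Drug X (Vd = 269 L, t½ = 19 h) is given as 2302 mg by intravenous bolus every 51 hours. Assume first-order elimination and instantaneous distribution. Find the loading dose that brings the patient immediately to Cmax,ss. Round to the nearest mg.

2726 mg

f = (1/2)^(51/19) ≈ 0.155587; accumulation ratio R = 1/(1−f) ≈ 1.18425.
Loading dose to hit Cmax,ss on first dose: D_load = D_maint·R ≈ 2302 × 1.18425 ≈ 2726.14 mg.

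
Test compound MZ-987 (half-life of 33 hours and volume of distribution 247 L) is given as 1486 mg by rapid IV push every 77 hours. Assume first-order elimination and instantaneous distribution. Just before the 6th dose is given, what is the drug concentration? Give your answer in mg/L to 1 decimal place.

1.5 mg/L

f = (1/2)^(τ/t½) = (1/2)^(77/33) ≈ 0.1984.
C₀ = D/Vd = 1486/247 ≈ 6.016 mg/L.
Before the 6th dose, 5 doses have been given. Superposition: Cmin = C₀·(f + f² + … + f^5).
≈ 6.016 × (0.1984 + 0.0394 + 0.0078 + 0.0015 + 0.0003) ≈ 6.016 × 0.2474 ≈ 1.488 mg/L.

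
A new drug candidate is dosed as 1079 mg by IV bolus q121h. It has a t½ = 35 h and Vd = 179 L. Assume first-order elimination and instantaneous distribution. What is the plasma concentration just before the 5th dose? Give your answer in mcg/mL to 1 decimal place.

0.6 mcg/mL

f = (1/2)^(τ/t½) = (1/2)^(121/35) ≈ 0.0911.
C₀ = D/Vd = 1079/179 ≈ 6.028 mcg/mL.
Before the 5th dose, 4 doses have been given. Superposition: Cmin = C₀·(f + f² + … + f^4).
≈ 6.028 × (0.0911 + 0.0083 + 0.0008 + 0.0001) ≈ 6.028 × 0.1003 ≈ 0.605 mcg/mL.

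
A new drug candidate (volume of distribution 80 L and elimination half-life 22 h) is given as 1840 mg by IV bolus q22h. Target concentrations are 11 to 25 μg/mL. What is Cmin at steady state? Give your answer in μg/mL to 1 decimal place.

23.0 μg/mL

The dosing interval is 1 half-life, so f = 2^(−1) = 0.5.
Accumulation ratio R = 1/(1 − f) = 1/0.5 = 2/1.
Single-dose peak C₀ = D/Vd = 1840/80 = 23 μg/mL.
Steady-state peak Cmax,ss = C₀·R = 23 × 2/1 ≈ 46.000 μg/mL.
Steady-state trough Cmin,ss = Cmax,ss·f ≈ 46.000 × 0.5 ≈ 23.000 μg/mL.
Trough 23.0 μg/mL vs MEC 11 μg/mL: adequate.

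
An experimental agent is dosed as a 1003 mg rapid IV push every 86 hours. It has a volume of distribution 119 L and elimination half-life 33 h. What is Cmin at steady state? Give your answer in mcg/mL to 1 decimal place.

1.7 mcg/mL

τ/t½ = 86/33 ≈ 2.6061, so fraction remaining f = (1/2)^(86/33) ≈ 0.1642.
Single-dose peak C₀ = D/Vd = 1003/119 ≈ 8.429 mcg/mL.
Steady-state trough Cmin,ss = C₀·f/(1−f) ≈ 8.429 × 0.1642/0.8358 ≈ 1.656 mcg/mL.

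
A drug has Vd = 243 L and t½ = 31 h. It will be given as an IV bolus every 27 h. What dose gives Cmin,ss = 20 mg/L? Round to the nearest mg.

4028 mg

τ/t½ = 27/31 ≈ 0.87097, so f = (1/2)^(27/31) ≈ 0.546780.
Cmin,ss = (D/Vd)·f/(1−f), so D = Cmin,ss·Vd·(1−f)/f.
D = 20 × 243 × (1−f)/f ≈ 20 × 243 × 0.82889 ≈ 4028.41 mg.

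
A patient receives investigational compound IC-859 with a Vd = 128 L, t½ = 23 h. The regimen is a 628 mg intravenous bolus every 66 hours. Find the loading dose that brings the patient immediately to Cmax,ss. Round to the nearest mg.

728 mg

f = (1/2)^(66/23) ≈ 0.136828; accumulation ratio R = 1/(1−f) ≈ 1.15852.
Loading dose to hit Cmax,ss on first dose: D_load = D_maint·R ≈ 628 × 1.15852 ≈ 727.55 mg.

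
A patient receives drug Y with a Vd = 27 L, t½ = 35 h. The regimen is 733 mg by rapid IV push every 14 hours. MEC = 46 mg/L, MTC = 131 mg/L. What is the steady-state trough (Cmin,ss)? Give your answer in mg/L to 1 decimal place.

85.0 mg/L

Over one 14-h interval, 14/35 ≈ 0.4 half-lives elapse, leaving f ≈ 0.7579 of each dose.
Each bolus raises the concentration by D/Vd = 733/27 ≈ 27.148 mg/L.
Steady-state trough Cmin,ss = C₀·f/(1−f) ≈ 27.148 × 0.7579/0.2421 ≈ 84.987 mg/L.
Trough 85.0 mg/L vs MEC 46 mg/L: adequate.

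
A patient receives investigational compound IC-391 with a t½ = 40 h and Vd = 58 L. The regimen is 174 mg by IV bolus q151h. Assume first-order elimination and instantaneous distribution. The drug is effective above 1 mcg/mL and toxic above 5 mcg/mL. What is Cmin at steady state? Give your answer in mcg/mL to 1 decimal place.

0.2 mcg/mL

Over one 151-h interval, 151/40 ≈ 3.775 half-lives elapse, leaving f ≈ 0.0730 of each dose.
Accumulation ratio R = 1/(1 − f) ≈ 1/0.9270 ≈ 1.0787.
Each bolus raises the concentration by D/Vd = 174/58 ≈ 3.000 mcg/mL.
Cmax,ss = C₀/(1 − f) ≈ 3.000/0.9270 ≈ 3.236 mcg/mL.
One interval later, Cmin,ss = Cmax,ss·e^(−kτ) ≈ 3.236 × 0.0730 ≈ 0.236 mcg/mL.
Trough 0.2 mcg/mL vs MEC 1 mcg/mL: subtherapeutic.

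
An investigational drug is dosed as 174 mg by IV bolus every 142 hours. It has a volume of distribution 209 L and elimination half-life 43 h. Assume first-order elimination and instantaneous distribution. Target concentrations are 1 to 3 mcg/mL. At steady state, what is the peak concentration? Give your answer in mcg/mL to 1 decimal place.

0.9 mcg/mL

τ/t½ = 142/43 ≈ 3.3023, so fraction remaining f = (1/2)^(142/43) ≈ 0.1014.
At steady state, accumulation factor R = 1/(1 − e^(−kτ)) ≈ 1.1128.
Single-dose peak C₀ = D/Vd = 174/209 ≈ 0.833 mcg/mL.
Steady-state peak Cmax,ss = C₀·R ≈ 0.833 × 1.1128 ≈ 0.927 mcg/mL.
Peak 0.9 mcg/mL vs MTC 3 mcg/mL: below toxic threshold.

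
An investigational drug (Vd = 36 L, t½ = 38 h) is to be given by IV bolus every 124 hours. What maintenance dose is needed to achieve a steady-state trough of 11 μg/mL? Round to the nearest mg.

3406 mg

τ/t½ = 124/38 ≈ 3.2632, so f = (1/2)^(124/38) ≈ 0.104158.
Cmin,ss = (D/Vd)·f/(1−f), so D = Cmin,ss·Vd·(1−f)/f.
D = 11 × 36 × (1−f)/f ≈ 11 × 36 × 8.60080 ≈ 3405.92 mg.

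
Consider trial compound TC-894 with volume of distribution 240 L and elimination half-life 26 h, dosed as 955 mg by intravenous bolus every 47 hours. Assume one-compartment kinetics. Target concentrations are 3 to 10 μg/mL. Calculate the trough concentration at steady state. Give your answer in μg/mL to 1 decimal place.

k = ln2/t½ = ln2/26 ≈ 0.026660 h⁻¹; fraction remaining f = e^(−kτ) = e^(−0.026660×47) ≈ 0.2856.
Accumulation ratio R = 1/(1 − f) ≈ 1/0.7144 ≈ 1.3998.
Each bolus raises the concentration by D/Vd = 955/240 ≈ 3.979 μg/mL.
Steady-state peak Cmax,ss = C₀·R ≈ 3.979 × 1.3998 ≈ 5.570 μg/mL.
Steady-state trough Cmin,ss = Cmax,ss·f ≈ 5.570 × 0.2856 ≈ 1.591 μg/mL.
Trough 1.6 μg/mL vs MEC 3 μg/mL: subtherapeutic.

1.6 μg/mL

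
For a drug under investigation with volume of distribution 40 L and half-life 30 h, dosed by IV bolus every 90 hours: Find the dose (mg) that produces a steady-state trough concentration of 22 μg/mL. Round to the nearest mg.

τ/t½ = 90/30 ≈ 3, so f = (1/2)^(90/30) ≈ 0.125000.
Cmin,ss = (D/Vd)·f/(1−f), so D = Cmin,ss·Vd·(1−f)/f.
D = 22 × 40 × (1−f)/f ≈ 22 × 40 × 7.00000 ≈ 6160.00 mg.

6160 mg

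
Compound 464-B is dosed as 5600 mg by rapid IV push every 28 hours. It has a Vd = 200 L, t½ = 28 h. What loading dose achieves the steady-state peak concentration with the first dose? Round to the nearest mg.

f = (1/2)^(28/28) ≈ 0.500000; accumulation ratio R = 1/(1−f) ≈ 2.00000.
Loading dose to hit Cmax,ss on first dose: D_load = D_maint·R ≈ 5600 × 2.00000 ≈ 11200.00 mg.

11200 mg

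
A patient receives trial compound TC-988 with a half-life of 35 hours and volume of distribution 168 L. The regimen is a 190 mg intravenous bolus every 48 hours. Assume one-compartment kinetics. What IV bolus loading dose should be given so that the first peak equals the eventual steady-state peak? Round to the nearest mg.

f = (1/2)^(48/35) ≈ 0.386508; accumulation ratio R = 1/(1−f) ≈ 1.63001.
Loading dose to hit Cmax,ss on first dose: D_load = D_maint·R ≈ 190 × 1.63001 ≈ 309.70 mg.

310 mg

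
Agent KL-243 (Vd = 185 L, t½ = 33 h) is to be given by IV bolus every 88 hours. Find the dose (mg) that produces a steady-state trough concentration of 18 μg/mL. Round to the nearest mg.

17814 mg

τ/t½ = 88/33 ≈ 2.6667, so f = (1/2)^(88/33) ≈ 0.157490.
Cmin,ss = (D/Vd)·f/(1−f), so D = Cmin,ss·Vd·(1−f)/f.
D = 18 × 185 × (1−f)/f ≈ 18 × 185 × 5.34961 ≈ 17814.20 mg.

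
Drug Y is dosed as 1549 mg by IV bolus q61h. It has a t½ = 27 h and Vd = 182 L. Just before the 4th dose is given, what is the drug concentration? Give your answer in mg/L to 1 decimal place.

2.2 mg/L

f = (1/2)^(τ/t½) = (1/2)^(61/27) ≈ 0.2089.
C₀ = D/Vd = 1549/182 ≈ 8.511 mg/L.
Before the 4th dose, 3 doses have been given. Superposition: Cmin = C₀·(f + f² + … + f^3).
≈ 8.511 × (0.2089 + 0.0436 + 0.0091) ≈ 8.511 × 0.2616 ≈ 2.226 mg/L.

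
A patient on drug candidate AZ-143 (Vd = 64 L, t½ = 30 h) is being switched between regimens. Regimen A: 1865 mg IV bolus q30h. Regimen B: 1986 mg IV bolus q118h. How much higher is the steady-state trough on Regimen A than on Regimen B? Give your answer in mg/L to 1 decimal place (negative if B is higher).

27.0 mg/L

Regimen A: f = (1/2)^(30/30) ≈ 0.5000; Cmin,ss = (1865/64)·f/(1−f) ≈ 29.141 mg/L.
Regimen B: f = (1/2)^(118/30) ≈ 0.0655; Cmin,ss = (1986/64)·f/(1−f) ≈ 2.175 mg/L.
Difference ≈ 29.141 − 2.175 ≈ 26.966 mg/L.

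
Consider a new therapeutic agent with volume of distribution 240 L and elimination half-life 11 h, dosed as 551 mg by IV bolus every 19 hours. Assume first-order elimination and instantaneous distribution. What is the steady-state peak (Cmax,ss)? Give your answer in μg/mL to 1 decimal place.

τ/t½ = 19/11 ≈ 1.7273, so fraction remaining f = (1/2)^(19/11) ≈ 0.3020.
At steady state, accumulation factor R = 1/(1 − e^(−kτ)) ≈ 1.4327.
Single-dose peak C₀ = D/Vd = 551/240 ≈ 2.296 μg/mL.
Steady-state peak Cmax,ss = C₀·R ≈ 2.296 × 1.4327 ≈ 3.289 μg/mL.

3.3 μg/mL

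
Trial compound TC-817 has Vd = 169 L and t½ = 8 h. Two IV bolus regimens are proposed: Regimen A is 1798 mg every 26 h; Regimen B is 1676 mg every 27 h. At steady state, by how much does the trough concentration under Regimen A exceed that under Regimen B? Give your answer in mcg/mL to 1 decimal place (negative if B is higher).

Regimen A: f = (1/2)^(26/8) ≈ 0.1051; Cmin,ss = (1798/169)·f/(1−f) ≈ 1.249 mcg/mL.
Regimen B: f = (1/2)^(27/8) ≈ 0.0964; Cmin,ss = (1676/169)·f/(1−f) ≈ 1.058 mcg/mL.
Difference ≈ 1.249 − 1.058 ≈ 0.191 mcg/mL.

0.2 mcg/mL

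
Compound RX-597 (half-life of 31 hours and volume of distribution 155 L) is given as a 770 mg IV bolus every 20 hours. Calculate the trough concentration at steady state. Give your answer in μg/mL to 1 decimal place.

Over one 20-h interval, 20/31 ≈ 0.64516 half-lives elapse, leaving f ≈ 0.6394 of each dose.
At steady state, accumulation factor R = 1/(1 − e^(−kτ)) ≈ 2.7732.
Each bolus raises the concentration by D/Vd = 770/155 ≈ 4.968 μg/mL.
Cmax,ss = C₀/(1 − f) ≈ 4.968/0.3606 ≈ 13.777 μg/mL.
One interval later, Cmin,ss = Cmax,ss·e^(−kτ) ≈ 13.777 × 0.6394 ≈ 8.809 μg/mL.

8.8 μg/mL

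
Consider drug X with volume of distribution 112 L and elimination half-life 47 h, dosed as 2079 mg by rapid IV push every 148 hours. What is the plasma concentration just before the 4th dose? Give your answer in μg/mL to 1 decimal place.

2.4 μg/mL

f = (1/2)^(τ/t½) = (1/2)^(148/47) ≈ 0.1127.
C₀ = D/Vd = 2079/112 ≈ 18.562 μg/mL.
Before the 4th dose, 3 doses have been given. Superposition: Cmin = C₀·(f + f² + … + f^3).
≈ 18.562 × (0.1127 + 0.0127 + 0.0014) ≈ 18.562 × 0.1268 ≈ 2.354 μg/mL.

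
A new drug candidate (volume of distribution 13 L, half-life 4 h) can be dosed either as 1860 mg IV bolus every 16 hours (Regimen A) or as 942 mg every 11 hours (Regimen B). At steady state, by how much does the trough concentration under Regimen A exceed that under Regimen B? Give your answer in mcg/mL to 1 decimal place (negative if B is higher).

Regimen A: f = (1/2)^(16/4) ≈ 0.0625; Cmin,ss = (1860/13)·f/(1−f) ≈ 9.538 mcg/mL.
Regimen B: f = (1/2)^(11/4) ≈ 0.1487; Cmin,ss = (942/13)·f/(1−f) ≈ 12.657 mcg/mL.
Difference ≈ 9.538 − 12.657 ≈ -3.119 mcg/mL.

-3.1 mcg/mL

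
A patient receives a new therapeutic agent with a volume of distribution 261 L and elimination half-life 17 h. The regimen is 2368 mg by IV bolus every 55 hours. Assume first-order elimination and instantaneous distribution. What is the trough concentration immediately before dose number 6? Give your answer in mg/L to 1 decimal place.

1.1 mg/L

f = (1/2)^(τ/t½) = (1/2)^(55/17) ≈ 0.1062.
C₀ = D/Vd = 2368/261 ≈ 9.073 mg/L.
Before the 6th dose, 5 doses have been given. Superposition: Cmin = C₀·(f + f² + … + f^5).
≈ 9.073 × (0.1062 + 0.0113 + 0.0012 + 0.0001 + 0.0000) ≈ 9.073 × 0.1188 ≈ 1.078 mg/L.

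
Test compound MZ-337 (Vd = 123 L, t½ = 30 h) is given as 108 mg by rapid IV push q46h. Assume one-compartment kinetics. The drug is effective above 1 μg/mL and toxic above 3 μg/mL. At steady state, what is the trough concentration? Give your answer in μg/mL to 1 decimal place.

0.5 μg/mL

k = ln2/t½ = ln2/30 ≈ 0.023105 h⁻¹; fraction remaining f = e^(−kτ) = e^(−0.023105×46) ≈ 0.3455.
At steady state, accumulation factor R = 1/(1 − e^(−kτ)) ≈ 1.5279.
Each bolus raises the concentration by D/Vd = 108/123 ≈ 0.878 μg/mL.
Cmax,ss = C₀/(1 − f) ≈ 0.878/0.6545 ≈ 1.341 μg/mL.
Steady-state trough Cmin,ss = Cmax,ss·f ≈ 1.341 × 0.3455 ≈ 0.463 μg/mL.
Trough 0.5 μg/mL vs MEC 1 μg/mL: subtherapeutic.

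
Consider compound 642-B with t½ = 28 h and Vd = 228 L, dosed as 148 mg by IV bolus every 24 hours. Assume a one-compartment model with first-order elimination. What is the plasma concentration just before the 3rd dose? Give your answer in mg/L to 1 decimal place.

f = (1/2)^(τ/t½) = (1/2)^(24/28) ≈ 0.5520.
C₀ = D/Vd = 148/228 ≈ 0.649 mg/L.
Before the 3rd dose, 2 doses have been given. Superposition: Cmin = C₀·(f + f²).
≈ 0.649 × (0.5520 + 0.3047) ≈ 0.649 × 0.8567 ≈ 0.556 mg/L.

0.6 mg/L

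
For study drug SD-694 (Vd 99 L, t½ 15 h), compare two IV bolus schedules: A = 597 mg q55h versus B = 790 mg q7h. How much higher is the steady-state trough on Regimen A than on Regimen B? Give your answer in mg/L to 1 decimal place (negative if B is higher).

Regimen A: f = (1/2)^(55/15) ≈ 0.0787; Cmin,ss = (597/99)·f/(1−f) ≈ 0.515 mg/L.
Regimen B: f = (1/2)^(7/15) ≈ 0.7236; Cmin,ss = (790/99)·f/(1−f) ≈ 20.891 mg/L.
Difference ≈ 0.515 − 20.891 ≈ -20.376 mg/L.

-20.4 mg/L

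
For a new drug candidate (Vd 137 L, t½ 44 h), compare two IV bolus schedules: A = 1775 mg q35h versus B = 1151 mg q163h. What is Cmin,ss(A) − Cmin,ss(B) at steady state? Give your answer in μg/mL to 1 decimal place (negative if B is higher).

Regimen A: f = (1/2)^(35/44) ≈ 0.5762; Cmin,ss = (1775/137)·f/(1−f) ≈ 17.615 μg/mL.
Regimen B: f = (1/2)^(163/44) ≈ 0.0767; Cmin,ss = (1151/137)·f/(1−f) ≈ 0.698 μg/mL.
Difference ≈ 17.615 − 0.698 ≈ 16.917 μg/mL.

16.9 μg/mL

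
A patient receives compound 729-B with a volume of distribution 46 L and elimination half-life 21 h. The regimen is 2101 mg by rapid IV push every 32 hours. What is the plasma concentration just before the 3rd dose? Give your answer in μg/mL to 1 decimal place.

21.4 μg/mL

f = (1/2)^(τ/t½) = (1/2)^(32/21) ≈ 0.3478.
C₀ = D/Vd = 2101/46 ≈ 45.674 μg/mL.
Before the 3rd dose, 2 doses have been given. Superposition: Cmin = C₀·(f + f²).
≈ 45.674 × (0.3478 + 0.1210) ≈ 45.674 × 0.4688 ≈ 21.412 μg/mL.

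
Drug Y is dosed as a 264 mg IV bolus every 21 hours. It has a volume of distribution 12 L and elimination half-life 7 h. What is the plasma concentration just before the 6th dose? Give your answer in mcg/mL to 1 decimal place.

f = (1/2)^(τ/t½) = (1/2)^(21/7) ≈ 0.1250.
C₀ = D/Vd = 264/12 ≈ 22.000 mcg/mL.
Before the 6th dose, 5 doses have been given. Superposition: Cmin = C₀·(f + f² + … + f^5).
≈ 22.000 × (0.1250 + 0.0156 + 0.0020 + 0.0002 + 0.0000) ≈ 22.000 × 0.1428 ≈ 3.142 mcg/mL.

3.1 mcg/mL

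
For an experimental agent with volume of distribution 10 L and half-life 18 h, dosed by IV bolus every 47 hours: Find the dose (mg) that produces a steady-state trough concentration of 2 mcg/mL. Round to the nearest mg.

102 mg

τ/t½ = 47/18 ≈ 2.6111, so f = (1/2)^(47/18) ≈ 0.163673.
Cmin,ss = (D/Vd)·f/(1−f), so D = Cmin,ss·Vd·(1−f)/f.
D = 2 × 10 × (1−f)/f ≈ 2 × 10 × 5.10974 ≈ 102.19 mg.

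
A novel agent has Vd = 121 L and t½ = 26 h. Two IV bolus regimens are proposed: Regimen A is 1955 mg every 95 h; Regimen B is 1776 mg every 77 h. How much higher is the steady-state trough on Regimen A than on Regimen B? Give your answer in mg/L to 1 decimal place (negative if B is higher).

-0.8 mg/L

Regimen A: f = (1/2)^(95/26) ≈ 0.0794; Cmin,ss = (1955/121)·f/(1−f) ≈ 1.394 mg/L.
Regimen B: f = (1/2)^(77/26) ≈ 0.1284; Cmin,ss = (1776/121)·f/(1−f) ≈ 2.162 mg/L.
Difference ≈ 1.394 − 2.162 ≈ -0.768 mg/L.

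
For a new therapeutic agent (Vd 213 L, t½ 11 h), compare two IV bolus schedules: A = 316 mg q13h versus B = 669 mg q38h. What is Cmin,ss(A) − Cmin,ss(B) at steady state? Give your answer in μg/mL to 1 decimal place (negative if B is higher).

Regimen A: f = (1/2)^(13/11) ≈ 0.4408; Cmin,ss = (316/213)·f/(1−f) ≈ 1.169 μg/mL.
Regimen B: f = (1/2)^(38/11) ≈ 0.0912; Cmin,ss = (669/213)·f/(1−f) ≈ 0.315 μg/mL.
Difference ≈ 1.169 − 0.315 ≈ 0.854 μg/mL.

0.9 μg/mL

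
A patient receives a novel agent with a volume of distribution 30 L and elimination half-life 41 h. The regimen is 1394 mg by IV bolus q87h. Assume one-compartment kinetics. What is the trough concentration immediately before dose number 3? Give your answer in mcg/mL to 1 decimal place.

13.1 mcg/mL

f = (1/2)^(τ/t½) = (1/2)^(87/41) ≈ 0.2297.
C₀ = D/Vd = 1394/30 ≈ 46.467 mcg/mL.
Before the 3rd dose, 2 doses have been given. Superposition: Cmin = C₀·(f + f²).
≈ 46.467 × (0.2297 + 0.0528) ≈ 46.467 × 0.2825 ≈ 13.127 mcg/mL.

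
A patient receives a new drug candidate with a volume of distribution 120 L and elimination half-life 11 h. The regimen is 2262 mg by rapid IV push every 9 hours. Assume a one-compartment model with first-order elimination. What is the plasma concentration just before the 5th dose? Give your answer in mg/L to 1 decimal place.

f = (1/2)^(τ/t½) = (1/2)^(9/11) ≈ 0.5672.
C₀ = D/Vd = 2262/120 ≈ 18.850 mg/L.
Before the 5th dose, 4 doses have been given. Superposition: Cmin = C₀·(f + f² + … + f^4).
≈ 18.850 × (0.5672 + 0.3217 + 0.1825 + 0.1035) ≈ 18.850 × 1.1749 ≈ 22.147 mg/L.

22.1 mg/L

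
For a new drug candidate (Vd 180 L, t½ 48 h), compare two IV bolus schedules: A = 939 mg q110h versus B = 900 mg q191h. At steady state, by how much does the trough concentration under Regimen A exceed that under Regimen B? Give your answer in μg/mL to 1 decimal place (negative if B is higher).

1.0 μg/mL

Regimen A: f = (1/2)^(110/48) ≈ 0.2042; Cmin,ss = (939/180)·f/(1−f) ≈ 1.339 μg/mL.
Regimen B: f = (1/2)^(191/48) ≈ 0.0634; Cmin,ss = (900/180)·f/(1−f) ≈ 0.338 μg/mL.
Difference ≈ 1.339 − 0.338 ≈ 1.001 μg/mL.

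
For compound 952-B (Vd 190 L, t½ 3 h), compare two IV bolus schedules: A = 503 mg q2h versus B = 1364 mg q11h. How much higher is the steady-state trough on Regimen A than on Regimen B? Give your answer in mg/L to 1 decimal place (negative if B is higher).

Regimen A: f = (1/2)^(2/3) ≈ 0.6300; Cmin,ss = (503/190)·f/(1−f) ≈ 4.508 mg/L.
Regimen B: f = (1/2)^(11/3) ≈ 0.0787; Cmin,ss = (1364/190)·f/(1−f) ≈ 0.613 mg/L.
Difference ≈ 4.508 − 0.613 ≈ 3.895 mg/L.

3.9 mg/L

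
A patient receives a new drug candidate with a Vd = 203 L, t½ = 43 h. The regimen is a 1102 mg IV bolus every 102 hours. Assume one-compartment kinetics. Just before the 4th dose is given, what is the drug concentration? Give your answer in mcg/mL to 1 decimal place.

f = (1/2)^(τ/t½) = (1/2)^(102/43) ≈ 0.1932.
C₀ = D/Vd = 1102/203 ≈ 5.429 mcg/mL.
Before the 4th dose, 3 doses have been given. Superposition: Cmin = C₀·(f + f² + … + f^3).
≈ 5.429 × (0.1932 + 0.0373 + 0.0072) ≈ 5.429 × 0.2377 ≈ 1.290 mcg/mL.

1.3 mcg/mL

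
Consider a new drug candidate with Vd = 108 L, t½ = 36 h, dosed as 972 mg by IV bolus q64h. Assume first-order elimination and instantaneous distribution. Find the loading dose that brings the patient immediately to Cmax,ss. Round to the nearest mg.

f = (1/2)^(64/36) ≈ 0.291632; accumulation ratio R = 1/(1−f) ≈ 1.41170.
Loading dose to hit Cmax,ss on first dose: D_load = D_maint·R ≈ 972 × 1.41170 ≈ 1372.17 mg.

1372 mg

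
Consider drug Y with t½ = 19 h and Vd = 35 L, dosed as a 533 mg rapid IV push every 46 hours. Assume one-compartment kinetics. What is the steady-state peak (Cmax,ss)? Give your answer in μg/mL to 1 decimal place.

τ/t½ = 46/19 ≈ 2.4211, so fraction remaining f = (1/2)^(46/19) ≈ 0.1867.
At steady state, accumulation factor R = 1/(1 − e^(−kτ)) ≈ 1.2296.
Single-dose peak C₀ = D/Vd = 533/35 ≈ 15.229 μg/mL.
Steady-state peak Cmax,ss = C₀·R ≈ 15.229 × 1.2296 ≈ 18.726 μg/mL.

18.7 μg/mL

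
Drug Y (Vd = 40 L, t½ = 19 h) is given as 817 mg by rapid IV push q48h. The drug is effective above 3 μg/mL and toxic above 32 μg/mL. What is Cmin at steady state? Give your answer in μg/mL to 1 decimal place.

4.3 μg/mL

Over one 48-h interval, 48/19 ≈ 2.5263 half-lives elapse, leaving f ≈ 0.1736 of each dose.
At steady state, accumulation factor R = 1/(1 − e^(−kτ)) ≈ 1.2101.
Single-dose peak C₀ = D/Vd = 817/40 ≈ 20.425 μg/mL.
Steady-state peak Cmax,ss = C₀·R ≈ 20.425 × 1.2101 ≈ 24.716 μg/mL.
Steady-state trough Cmin,ss = Cmax,ss·f ≈ 24.716 × 0.1736 ≈ 4.291 μg/mL.
Trough 4.3 μg/mL vs MEC 3 μg/mL: adequate.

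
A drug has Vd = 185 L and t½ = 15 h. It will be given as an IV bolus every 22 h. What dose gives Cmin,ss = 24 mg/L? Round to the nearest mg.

7831 mg

τ/t½ = 22/15 ≈ 1.4667, so f = (1/2)^(22/15) ≈ 0.361817.
Cmin,ss = (D/Vd)·f/(1−f), so D = Cmin,ss·Vd·(1−f)/f.
D = 24 × 185 × (1−f)/f ≈ 24 × 185 × 1.76383 ≈ 7831.41 mg.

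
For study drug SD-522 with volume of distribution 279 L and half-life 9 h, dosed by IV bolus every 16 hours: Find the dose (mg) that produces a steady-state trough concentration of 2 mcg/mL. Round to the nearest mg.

τ/t½ = 16/9 ≈ 1.7778, so f = (1/2)^(16/9) ≈ 0.291632.
Cmin,ss = (D/Vd)·f/(1−f), so D = Cmin,ss·Vd·(1−f)/f.
D = 2 × 279 × (1−f)/f ≈ 2 × 279 × 2.42898 ≈ 1355.37 mg.

1355 mg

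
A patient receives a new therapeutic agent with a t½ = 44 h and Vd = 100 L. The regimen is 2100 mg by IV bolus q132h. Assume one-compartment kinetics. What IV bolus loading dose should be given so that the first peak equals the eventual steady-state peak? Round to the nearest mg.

2400 mg

f = (1/2)^(132/44) ≈ 0.125000; accumulation ratio R = 1/(1−f) ≈ 1.14286.
Loading dose to hit Cmax,ss on first dose: D_load = D_maint·R ≈ 2100 × 1.14286 ≈ 2400.01 mg.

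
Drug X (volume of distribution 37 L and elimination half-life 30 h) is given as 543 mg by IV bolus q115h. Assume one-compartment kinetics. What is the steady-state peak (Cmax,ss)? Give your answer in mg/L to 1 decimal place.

Over one 115-h interval, 115/30 ≈ 3.8333 half-lives elapse, leaving f ≈ 0.0702 of each dose.
At steady state, accumulation factor R = 1/(1 − e^(−kτ)) ≈ 1.0755.
Each bolus raises the concentration by D/Vd = 543/37 ≈ 14.676 mg/L.
Cmax,ss = C₀/(1 − f) ≈ 14.676/0.9298 ≈ 15.784 mg/L.

15.8 mg/L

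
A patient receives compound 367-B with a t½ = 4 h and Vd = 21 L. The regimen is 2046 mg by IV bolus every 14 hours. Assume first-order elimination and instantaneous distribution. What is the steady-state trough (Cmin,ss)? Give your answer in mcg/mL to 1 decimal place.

Over one 14-h interval, 14/4 ≈ 3.5 half-lives elapse, leaving f ≈ 0.0884 of each dose.
At steady state, accumulation factor R = 1/(1 − e^(−kτ)) ≈ 1.0970.
Each bolus raises the concentration by D/Vd = 2046/21 ≈ 97.429 mcg/mL.
Cmax,ss = C₀/(1 − f) ≈ 97.429/0.9116 ≈ 106.877 mcg/mL.
Steady-state trough Cmin,ss = Cmax,ss·f ≈ 106.877 × 0.0884 ≈ 9.448 mcg/mL.

9.4 mcg/mL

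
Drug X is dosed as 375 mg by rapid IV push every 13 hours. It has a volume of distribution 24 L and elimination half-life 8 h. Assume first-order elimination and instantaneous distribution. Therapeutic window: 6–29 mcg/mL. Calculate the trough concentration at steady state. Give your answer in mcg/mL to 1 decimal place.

τ/t½ = 13/8 ≈ 1.625, so fraction remaining f = (1/2)^(13/8) ≈ 0.3242.
At steady state, accumulation factor R = 1/(1 − e^(−kτ)) ≈ 1.4797.
Each bolus raises the concentration by D/Vd = 375/24 ≈ 15.625 mcg/mL.
Steady-state peak Cmax,ss = C₀·R ≈ 15.625 × 1.4797 ≈ 23.120 mcg/mL.
Steady-state trough Cmin,ss = Cmax,ss·f ≈ 23.120 × 0.3242 ≈ 7.496 mcg/mL.
Trough 7.5 mcg/mL vs MEC 6 mcg/mL: adequate.

7.5 mcg/mL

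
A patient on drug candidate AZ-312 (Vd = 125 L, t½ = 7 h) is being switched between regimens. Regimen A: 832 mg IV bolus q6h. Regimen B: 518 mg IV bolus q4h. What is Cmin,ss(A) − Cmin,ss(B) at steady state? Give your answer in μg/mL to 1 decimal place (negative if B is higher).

-0.3 μg/mL

Regimen A: f = (1/2)^(6/7) ≈ 0.5520; Cmin,ss = (832/125)·f/(1−f) ≈ 8.201 μg/mL.
Regimen B: f = (1/2)^(4/7) ≈ 0.6730; Cmin,ss = (518/125)·f/(1−f) ≈ 8.529 μg/mL.
Difference ≈ 8.201 − 8.529 ≈ -0.328 μg/mL.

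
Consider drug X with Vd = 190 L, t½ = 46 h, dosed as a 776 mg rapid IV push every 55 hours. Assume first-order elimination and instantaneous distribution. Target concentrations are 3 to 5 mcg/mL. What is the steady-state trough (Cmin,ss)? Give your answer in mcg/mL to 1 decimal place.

3.2 mcg/mL

τ/t½ = 55/46 ≈ 1.1957, so fraction remaining f = (1/2)^(55/46) ≈ 0.4366.
Each bolus raises the concentration by D/Vd = 776/190 ≈ 4.084 mcg/mL.
Steady-state trough Cmin,ss = C₀·f/(1−f) ≈ 4.084 × 0.4366/0.5634 ≈ 3.165 mcg/mL.
Trough 3.2 mcg/mL vs MEC 3 mcg/mL: adequate.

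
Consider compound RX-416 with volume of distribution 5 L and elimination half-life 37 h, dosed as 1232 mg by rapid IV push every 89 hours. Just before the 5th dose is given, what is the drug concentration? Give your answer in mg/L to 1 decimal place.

57.3 mg/L

f = (1/2)^(τ/t½) = (1/2)^(89/37) ≈ 0.1888.
C₀ = D/Vd = 1232/5 ≈ 246.400 mg/L.
Before the 5th dose, 4 doses have been given. Superposition: Cmin = C₀·(f + f² + … + f^4).
≈ 246.400 × (0.1888 + 0.0356 + 0.0067 + 0.0013) ≈ 246.400 × 0.2324 ≈ 57.263 mg/L.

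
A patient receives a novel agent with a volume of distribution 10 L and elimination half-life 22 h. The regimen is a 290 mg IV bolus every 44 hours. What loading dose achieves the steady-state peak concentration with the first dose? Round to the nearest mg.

f = (1/2)^(44/22) ≈ 0.250000; accumulation ratio R = 1/(1−f) ≈ 1.33333.
Loading dose to hit Cmax,ss on first dose: D_load = D_maint·R ≈ 290 × 1.33333 ≈ 386.67 mg.

387 mg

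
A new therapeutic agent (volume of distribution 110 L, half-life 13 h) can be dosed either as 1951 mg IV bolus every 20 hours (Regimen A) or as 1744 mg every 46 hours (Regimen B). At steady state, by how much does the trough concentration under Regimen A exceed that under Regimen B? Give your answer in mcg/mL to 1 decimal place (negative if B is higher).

7.8 mcg/mL

Regimen A: f = (1/2)^(20/13) ≈ 0.3443; Cmin,ss = (1951/110)·f/(1−f) ≈ 9.313 mcg/mL.
Regimen B: f = (1/2)^(46/13) ≈ 0.0861; Cmin,ss = (1744/110)·f/(1−f) ≈ 1.494 mcg/mL.
Difference ≈ 9.313 − 1.494 ≈ 7.819 mcg/mL.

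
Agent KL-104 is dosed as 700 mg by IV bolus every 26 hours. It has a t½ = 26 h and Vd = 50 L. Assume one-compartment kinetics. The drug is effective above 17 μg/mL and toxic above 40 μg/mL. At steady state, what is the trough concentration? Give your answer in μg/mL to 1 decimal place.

The dosing interval is 1 half-life, so f = 2^(−1) = 0.5.
At steady state, R = 1/(1 − 0.5) = 2/1.
Single-dose peak C₀ = D/Vd = 700/50 = 14 μg/mL.
Steady-state peak Cmax,ss = C₀·R = 14 × 2/1 ≈ 28.000 μg/mL.
Steady-state trough Cmin,ss = Cmax,ss·f ≈ 28.000 × 0.5 ≈ 14.000 μg/mL.
Trough 14.0 μg/mL vs MEC 17 μg/mL: subtherapeutic.

14.0 μg/mL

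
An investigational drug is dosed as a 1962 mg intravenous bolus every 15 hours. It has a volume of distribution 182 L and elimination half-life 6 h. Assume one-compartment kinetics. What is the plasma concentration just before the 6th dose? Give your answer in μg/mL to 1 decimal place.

f = (1/2)^(τ/t½) = (1/2)^(15/6) ≈ 0.1768.
C₀ = D/Vd = 1962/182 ≈ 10.780 μg/mL.
Before the 6th dose, 5 doses have been given. Superposition: Cmin = C₀·(f + f² + … + f^5).
≈ 10.780 × (0.1768 + 0.0313 + 0.0055 + 0.0010 + 0.0002) ≈ 10.780 × 0.2148 ≈ 2.316 μg/mL.

2.3 μg/mL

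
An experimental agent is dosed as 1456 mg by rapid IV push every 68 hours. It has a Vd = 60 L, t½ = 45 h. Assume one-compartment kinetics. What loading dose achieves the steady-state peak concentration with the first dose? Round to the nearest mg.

f = (1/2)^(68/45) ≈ 0.350841; accumulation ratio R = 1/(1−f) ≈ 1.54045.
Loading dose to hit Cmax,ss on first dose: D_load = D_maint·R ≈ 1456 × 1.54045 ≈ 2242.90 mg.

2243 mg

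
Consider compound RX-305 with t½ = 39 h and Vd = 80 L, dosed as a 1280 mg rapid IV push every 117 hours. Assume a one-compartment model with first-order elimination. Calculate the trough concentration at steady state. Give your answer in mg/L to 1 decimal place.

2.3 mg/L

τ = 117 h = 3 half-lives, so f = (1/2)^3 = 0.125.
Accumulation ratio R = 1/(1 − f) = 1/0.875 = 8/7.
Single-dose peak C₀ = D/Vd = 1280/80 = 16 mg/L.
Steady-state peak Cmax,ss = C₀·R = 16 × 8/7 ≈ 18.286 mg/L.
Steady-state trough Cmin,ss = Cmax,ss·f ≈ 18.286 × 0.125 ≈ 2.286 mg/L.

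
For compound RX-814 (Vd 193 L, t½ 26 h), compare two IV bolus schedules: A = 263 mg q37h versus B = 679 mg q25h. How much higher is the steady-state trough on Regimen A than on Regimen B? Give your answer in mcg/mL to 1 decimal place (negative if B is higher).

-2.9 mcg/mL

Regimen A: f = (1/2)^(37/26) ≈ 0.3729; Cmin,ss = (263/193)·f/(1−f) ≈ 0.810 mcg/mL.
Regimen B: f = (1/2)^(25/26) ≈ 0.5135; Cmin,ss = (679/193)·f/(1−f) ≈ 3.713 mcg/mL.
Difference ≈ 0.810 − 3.713 ≈ -2.903 mcg/mL.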